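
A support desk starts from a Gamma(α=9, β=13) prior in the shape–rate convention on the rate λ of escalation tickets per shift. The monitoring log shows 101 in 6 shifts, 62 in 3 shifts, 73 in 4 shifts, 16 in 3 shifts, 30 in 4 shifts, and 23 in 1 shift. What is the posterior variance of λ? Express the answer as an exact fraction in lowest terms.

Total count: 101 + 62 + 73 + 16 + 30 + 23 = 305.
Total exposure: 6 + 3 + 4 + 3 + 4 + 1 = 21 shifts.
By Gamma–Poisson conjugacy, the posterior is Gamma(α + Σx, β + Σt) = Gamma(9 + 305, 13 + 21) = Gamma(314, 34).
Posterior variance = α'/β'² = 314/1156 = 157/578.

157/578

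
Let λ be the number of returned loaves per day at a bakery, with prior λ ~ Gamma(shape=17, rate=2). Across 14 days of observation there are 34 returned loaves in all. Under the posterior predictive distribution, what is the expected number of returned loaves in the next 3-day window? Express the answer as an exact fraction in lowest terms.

Total count 34 over total exposure 14 days.
By Gamma–Poisson conjugacy, the posterior is Gamma(α + Σx, β + Σt) = Gamma(17 + 34, 2 + 14) = Gamma(51, 16).
Predictive mean over a 3-day window = T·E[λ|data] = 3·51/16 = 153/16.

153/16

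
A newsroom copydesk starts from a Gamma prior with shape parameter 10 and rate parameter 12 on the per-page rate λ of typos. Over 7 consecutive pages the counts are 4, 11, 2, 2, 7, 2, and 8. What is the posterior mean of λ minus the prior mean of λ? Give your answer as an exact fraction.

181/114

Total count: 4 + 11 + 2 + 2 + 7 + 2 + 8 = 36.
Total exposure: 7 pages.
By Gamma–Poisson conjugacy, the posterior is Gamma(α + Σx, β + Σt) = Gamma(10 + 36, 12 + 7) = Gamma(46, 19).
Posterior mean = 46/19 = 46/19; prior mean = 10/12 = 5/6. Difference = 46/19 − 5/6 = 181/114.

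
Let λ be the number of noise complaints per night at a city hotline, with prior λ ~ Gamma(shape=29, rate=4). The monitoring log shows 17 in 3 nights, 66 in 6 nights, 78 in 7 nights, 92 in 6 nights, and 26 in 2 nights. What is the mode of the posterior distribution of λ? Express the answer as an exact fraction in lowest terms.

307/28

Total count: 17 + 66 + 78 + 92 + 26 = 279.
Total exposure: 3 + 6 + 7 + 6 + 2 = 24 nights.
Gamma(α, β) with Poisson data over total exposure Σt gives posterior Gamma(α+Σx, β+Σt) = Gamma(308, 28).
Posterior mode = (α'−1)/β' = 307/28.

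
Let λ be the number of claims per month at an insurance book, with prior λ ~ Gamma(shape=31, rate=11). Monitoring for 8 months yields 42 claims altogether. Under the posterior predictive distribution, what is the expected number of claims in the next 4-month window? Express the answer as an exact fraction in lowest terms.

Total count 42 over total exposure 8 months.
Conjugate update: add total count to the shape and total exposure to the rate, giving Gamma(73, 19).
Predictive mean over a 4-month window = T·E[λ|data] = 4·73/19 = 292/19.

292/19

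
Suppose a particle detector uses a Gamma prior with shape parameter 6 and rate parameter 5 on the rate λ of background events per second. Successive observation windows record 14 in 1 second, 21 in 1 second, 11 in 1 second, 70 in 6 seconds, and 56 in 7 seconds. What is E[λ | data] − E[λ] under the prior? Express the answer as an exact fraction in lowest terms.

764/105

Total count: 14 + 21 + 11 + 70 + 56 = 172.
Total exposure: 1 + 1 + 1 + 6 + 7 = 16 seconds.
The Gamma prior is conjugate for the Poisson rate, so λ | data ~ Gamma(6+172, 5+16) = Gamma(178, 21).
Posterior mean = 178/21 = 178/21; prior mean = 6/5 = 6/5. Difference = 178/21 − 6/5 = 764/105.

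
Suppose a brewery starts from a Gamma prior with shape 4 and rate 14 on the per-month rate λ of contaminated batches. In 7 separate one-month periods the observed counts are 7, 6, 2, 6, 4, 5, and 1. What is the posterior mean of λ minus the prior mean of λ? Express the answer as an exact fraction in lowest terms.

29/21

Total count: 7 + 6 + 2 + 6 + 4 + 5 + 1 = 31.
Total exposure: 7 months.
By Gamma–Poisson conjugacy, the posterior is Gamma(α + Σx, β + Σt) = Gamma(4 + 31, 14 + 7) = Gamma(35, 21).
Posterior mean = 35/21 = 5/3; prior mean = 4/14 = 2/7. Difference = 5/3 − 2/7 = 29/21.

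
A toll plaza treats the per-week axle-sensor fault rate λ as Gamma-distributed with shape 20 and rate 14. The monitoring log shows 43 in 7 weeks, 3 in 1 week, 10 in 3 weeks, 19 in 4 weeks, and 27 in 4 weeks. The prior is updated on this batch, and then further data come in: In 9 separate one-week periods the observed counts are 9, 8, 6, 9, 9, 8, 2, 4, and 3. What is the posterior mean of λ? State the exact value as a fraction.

Total count: 43 + 3 + 10 + 19 + 27 = 102.
Total exposure: 7 + 1 + 3 + 4 + 4 = 19 weeks.
After the first batch: Gamma(20 + 102, 14 + 19) = Gamma(122, 33).
Total count: 9 + 8 + 6 + 9 + 9 + 8 + 2 + 4 + 3 = 58.
Total exposure: 9 weeks.
After the second batch: Gamma(122 + 58, 33 + 9) = Gamma(180, 42).
Posterior mean = α'/β' = 180/42 = 30/7.

30/7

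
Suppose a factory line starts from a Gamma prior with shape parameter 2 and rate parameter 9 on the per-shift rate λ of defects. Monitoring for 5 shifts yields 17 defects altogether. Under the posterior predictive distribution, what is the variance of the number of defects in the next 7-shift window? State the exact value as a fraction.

57/4

Total count 17 over total exposure 5 shifts.
Gamma(α, β) with Poisson data over total exposure Σt gives posterior Gamma(α+Σx, β+Σt) = Gamma(19, 14).
The posterior predictive for a window of length T is Negative Binomial with variance T·α'·(β'+T)/β'² = 7·19·21/196 = 57/4.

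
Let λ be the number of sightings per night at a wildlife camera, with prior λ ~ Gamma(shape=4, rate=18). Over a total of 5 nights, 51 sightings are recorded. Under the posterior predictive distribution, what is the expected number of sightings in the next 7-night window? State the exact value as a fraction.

385/23

Total count 51 over total exposure 5 nights.
Gamma(α, β) with Poisson data over total exposure Σt gives posterior Gamma(α+Σx, β+Σt) = Gamma(55, 23).
Predictive mean over a 7-night window = T·E[λ|data] = 7·55/23 = 385/23.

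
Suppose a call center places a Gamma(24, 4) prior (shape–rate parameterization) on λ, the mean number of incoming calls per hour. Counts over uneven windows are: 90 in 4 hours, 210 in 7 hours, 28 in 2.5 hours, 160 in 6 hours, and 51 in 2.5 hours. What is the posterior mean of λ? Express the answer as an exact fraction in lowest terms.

563/26

Total count: 90 + 210 + 28 + 160 + 51 = 539.
Total exposure: 4 + 7 + 2.5 + 6 + 2.5 = 22 hours.
Posterior: α' = 24 + 539 = 563, β' = 4 + 22 = 26.
Posterior mean = α'/β' = 563/26.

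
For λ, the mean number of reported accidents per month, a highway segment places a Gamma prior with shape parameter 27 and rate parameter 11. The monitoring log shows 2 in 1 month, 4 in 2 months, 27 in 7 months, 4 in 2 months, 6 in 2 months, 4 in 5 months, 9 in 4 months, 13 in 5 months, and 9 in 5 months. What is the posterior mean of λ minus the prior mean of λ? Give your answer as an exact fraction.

-3/44

Total count: 2 + 4 + 27 + 4 + 6 + 4 + 9 + 13 + 9 = 78.
Total exposure: 1 + 2 + 7 + 2 + 2 + 5 + 4 + 5 + 5 = 33 months.
The Gamma prior is conjugate for the Poisson rate, so λ | data ~ Gamma(27+78, 11+33) = Gamma(105, 44).
Posterior mean = 105/44 = 105/44; prior mean = 27/11 = 27/11. Difference = 105/44 − 27/11 = -3/44.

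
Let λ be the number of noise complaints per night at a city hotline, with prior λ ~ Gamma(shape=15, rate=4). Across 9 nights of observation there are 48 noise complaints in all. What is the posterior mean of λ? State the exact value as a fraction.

63/13

Total count 48 over total exposure 9 nights.
By Gamma–Poisson conjugacy, the posterior is Gamma(α + Σx, β + Σt) = Gamma(15 + 48, 4 + 9) = Gamma(63, 13).
Posterior mean = α'/β' = 63/13.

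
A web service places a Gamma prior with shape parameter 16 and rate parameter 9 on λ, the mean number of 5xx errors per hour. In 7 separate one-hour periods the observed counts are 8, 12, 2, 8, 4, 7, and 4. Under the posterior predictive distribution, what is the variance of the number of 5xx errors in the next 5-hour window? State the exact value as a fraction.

6405/256

Total count: 8 + 12 + 2 + 8 + 4 + 7 + 4 = 45.
Total exposure: 7 hours.
Gamma(α, β) with Poisson data over total exposure Σt gives posterior Gamma(α+Σx, β+Σt) = Gamma(61, 16).
The posterior predictive for a window of length T is Negative Binomial with variance T·α'·(β'+T)/β'² = 5·61·21/256 = 6405/256.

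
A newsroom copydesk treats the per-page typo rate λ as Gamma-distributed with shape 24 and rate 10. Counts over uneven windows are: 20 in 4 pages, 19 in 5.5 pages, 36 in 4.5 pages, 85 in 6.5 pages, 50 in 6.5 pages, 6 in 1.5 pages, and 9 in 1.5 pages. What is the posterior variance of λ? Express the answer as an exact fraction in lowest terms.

249/1600

Total count: 20 + 19 + 36 + 85 + 50 + 6 + 9 = 225.
Total exposure: 4 + 5.5 + 4.5 + 6.5 + 6.5 + 1.5 + 1.5 = 30 pages.
Gamma(α, β) with Poisson data over total exposure Σt gives posterior Gamma(α+Σx, β+Σt) = Gamma(249, 40).
Posterior variance = α'/β'² = 249/1600.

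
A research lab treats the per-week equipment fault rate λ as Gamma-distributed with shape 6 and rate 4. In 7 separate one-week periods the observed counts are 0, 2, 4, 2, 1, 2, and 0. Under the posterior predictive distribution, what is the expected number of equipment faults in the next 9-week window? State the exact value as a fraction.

Total count: 0 + 2 + 4 + 2 + 1 + 2 + 0 = 11.
Total exposure: 7 weeks.
Gamma(α, β) with Poisson data over total exposure Σt gives posterior Gamma(α+Σx, β+Σt) = Gamma(17, 11).
Predictive mean over a 9-week window = T·E[λ|data] = 9·17/11 = 153/11.

153/11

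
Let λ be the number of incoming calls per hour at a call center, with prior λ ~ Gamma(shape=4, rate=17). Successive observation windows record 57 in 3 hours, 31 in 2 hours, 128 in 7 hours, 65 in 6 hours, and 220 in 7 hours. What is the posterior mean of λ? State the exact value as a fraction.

505/42

Total count: 57 + 31 + 128 + 65 + 220 = 501.
Total exposure: 3 + 2 + 7 + 6 + 7 = 25 hours.
Gamma(α, β) with Poisson data over total exposure Σt gives posterior Gamma(α+Σx, β+Σt) = Gamma(505, 42).
Posterior mean = α'/β' = 505/42.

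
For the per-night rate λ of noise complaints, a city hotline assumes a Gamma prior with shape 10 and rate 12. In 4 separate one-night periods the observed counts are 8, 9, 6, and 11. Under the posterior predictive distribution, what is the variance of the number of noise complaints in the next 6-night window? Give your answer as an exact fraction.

Total count: 8 + 9 + 6 + 11 = 34.
Total exposure: 4 nights.
Posterior: α' = 10 + 34 = 44, β' = 12 + 4 = 16.
The posterior predictive for a window of length T is Negative Binomial with variance T·α'·(β'+T)/β'² = 6·44·22/256 = 363/16.

363/16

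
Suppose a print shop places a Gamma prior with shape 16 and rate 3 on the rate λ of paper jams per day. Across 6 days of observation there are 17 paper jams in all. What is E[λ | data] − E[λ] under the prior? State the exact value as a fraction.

Total count 17 over total exposure 6 days.
By Gamma–Poisson conjugacy, the posterior is Gamma(α + Σx, β + Σt) = Gamma(16 + 17, 3 + 6) = Gamma(33, 9).
Posterior mean = 33/9 = 11/3; prior mean = 16/3 = 16/3. Difference = 11/3 − 16/3 = -5/3.

-5/3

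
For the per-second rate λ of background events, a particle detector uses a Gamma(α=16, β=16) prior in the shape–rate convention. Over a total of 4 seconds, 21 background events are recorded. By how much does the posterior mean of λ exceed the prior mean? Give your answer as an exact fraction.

Total count 21 over total exposure 4 seconds.
Posterior: α' = 16 + 21 = 37, β' = 16 + 4 = 20.
Posterior mean = 37/20 = 37/20; prior mean = 16/16 = 1. Difference = 37/20 − 1 = 17/20.

17/20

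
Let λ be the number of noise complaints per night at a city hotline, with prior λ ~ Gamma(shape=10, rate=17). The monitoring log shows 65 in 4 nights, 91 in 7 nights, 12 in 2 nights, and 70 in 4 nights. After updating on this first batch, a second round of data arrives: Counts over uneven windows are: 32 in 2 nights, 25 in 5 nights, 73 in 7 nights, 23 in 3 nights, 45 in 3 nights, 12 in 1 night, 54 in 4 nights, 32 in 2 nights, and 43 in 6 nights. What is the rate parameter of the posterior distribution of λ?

67

Total count: 65 + 91 + 12 + 70 = 238.
Total exposure: 4 + 7 + 2 + 4 = 17 nights.
After the first batch: Gamma(10 + 238, 17 + 17) = Gamma(248, 34).
Total count: 32 + 25 + 73 + 23 + 45 + 12 + 54 + 32 + 43 = 339.
Total exposure: 2 + 5 + 7 + 3 + 3 + 1 + 4 + 2 + 6 = 33 nights.
After the second batch: Gamma(248 + 339, 34 + 33) = Gamma(587, 67).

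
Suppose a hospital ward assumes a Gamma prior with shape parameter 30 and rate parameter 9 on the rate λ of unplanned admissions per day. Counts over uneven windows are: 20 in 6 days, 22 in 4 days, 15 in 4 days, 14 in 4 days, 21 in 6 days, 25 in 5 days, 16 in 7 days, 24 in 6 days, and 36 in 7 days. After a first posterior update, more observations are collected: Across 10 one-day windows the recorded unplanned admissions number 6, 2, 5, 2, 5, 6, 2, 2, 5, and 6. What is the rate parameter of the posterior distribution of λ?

Total count: 20 + 22 + 15 + 14 + 21 + 25 + 16 + 24 + 36 = 193.
Total exposure: 6 + 4 + 4 + 4 + 6 + 5 + 7 + 6 + 7 = 49 days.
After the first batch: Gamma(30 + 193, 9 + 49) = Gamma(223, 58).
Total count: 6 + 2 + 5 + 2 + 5 + 6 + 2 + 2 + 5 + 6 = 41.
Total exposure: 10 days.
After the second batch: Gamma(223 + 41, 58 + 10) = Gamma(264, 68).

68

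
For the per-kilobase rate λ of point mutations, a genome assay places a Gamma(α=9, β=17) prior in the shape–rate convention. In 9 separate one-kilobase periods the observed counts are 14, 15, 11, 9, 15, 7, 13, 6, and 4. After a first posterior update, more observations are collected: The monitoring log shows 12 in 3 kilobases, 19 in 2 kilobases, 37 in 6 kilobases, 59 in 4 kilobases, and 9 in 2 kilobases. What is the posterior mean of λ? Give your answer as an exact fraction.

Total count: 14 + 15 + 11 + 9 + 15 + 7 + 13 + 6 + 4 = 94.
Total exposure: 9 kilobases.
After the first batch: Gamma(9 + 94, 17 + 9) = Gamma(103, 26).
Total count: 12 + 19 + 37 + 59 + 9 = 136.
Total exposure: 3 + 2 + 6 + 4 + 2 = 17 kilobases.
After the second batch: Gamma(103 + 136, 26 + 17) = Gamma(239, 43).
Posterior mean = α'/β' = 239/43.

239/43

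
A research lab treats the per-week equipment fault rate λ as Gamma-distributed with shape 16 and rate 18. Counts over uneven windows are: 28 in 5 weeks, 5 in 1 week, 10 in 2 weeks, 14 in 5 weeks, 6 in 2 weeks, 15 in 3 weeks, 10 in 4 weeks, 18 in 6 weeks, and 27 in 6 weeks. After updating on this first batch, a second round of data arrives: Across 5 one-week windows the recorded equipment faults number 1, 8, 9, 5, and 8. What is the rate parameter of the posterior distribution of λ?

57

Total count: 28 + 5 + 10 + 14 + 6 + 15 + 10 + 18 + 27 = 133.
Total exposure: 5 + 1 + 2 + 5 + 2 + 3 + 4 + 6 + 6 = 34 weeks.
After the first batch: Gamma(16 + 133, 18 + 34) = Gamma(149, 52).
Total count: 1 + 8 + 9 + 5 + 8 = 31.
Total exposure: 5 weeks.
After the second batch: Gamma(149 + 31, 52 + 5) = Gamma(180, 57).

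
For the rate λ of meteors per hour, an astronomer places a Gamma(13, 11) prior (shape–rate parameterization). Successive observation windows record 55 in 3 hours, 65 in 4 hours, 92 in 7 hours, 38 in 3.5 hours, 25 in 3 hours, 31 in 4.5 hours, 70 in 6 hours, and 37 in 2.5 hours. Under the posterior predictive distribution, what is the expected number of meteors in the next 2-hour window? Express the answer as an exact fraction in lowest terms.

Total count: 55 + 65 + 92 + 38 + 25 + 31 + 70 + 37 = 413.
Total exposure: 3 + 4 + 7 + 3.5 + 3 + 4.5 + 6 + 2.5 = 33.5 hours.
Gamma(α, β) with Poisson data over total exposure Σt gives posterior Gamma(α+Σx, β+Σt) = Gamma(426, 89/2).
Predictive mean over a 2-hour window = T·E[λ|data] = 2·426/(89/2) = 1704/89.

1704/89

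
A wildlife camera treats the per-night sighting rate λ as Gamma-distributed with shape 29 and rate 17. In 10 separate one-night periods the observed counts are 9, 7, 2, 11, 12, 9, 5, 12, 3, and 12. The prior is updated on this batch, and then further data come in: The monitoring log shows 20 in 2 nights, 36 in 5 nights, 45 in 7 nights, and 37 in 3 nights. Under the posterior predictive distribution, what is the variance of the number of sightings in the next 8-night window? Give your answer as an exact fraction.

6474/121

Total count: 9 + 7 + 2 + 11 + 12 + 9 + 5 + 12 + 3 + 12 = 82.
Total exposure: 10 nights.
After the first batch: Gamma(29 + 82, 17 + 10) = Gamma(111, 27).
Total count: 20 + 36 + 45 + 37 = 138.
Total exposure: 2 + 5 + 7 + 3 = 17 nights.
After the second batch: Gamma(111 + 138, 27 + 17) = Gamma(249, 44).
The posterior predictive for a window of length T is Negative Binomial with variance T·α'·(β'+T)/β'² = 8·249·52/1936 = 6474/121.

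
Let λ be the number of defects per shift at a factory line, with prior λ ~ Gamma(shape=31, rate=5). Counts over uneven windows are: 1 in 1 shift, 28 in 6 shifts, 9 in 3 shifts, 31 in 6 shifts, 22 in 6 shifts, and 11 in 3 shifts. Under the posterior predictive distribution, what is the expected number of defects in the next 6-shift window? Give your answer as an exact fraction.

Total count: 1 + 28 + 9 + 31 + 22 + 11 = 102.
Total exposure: 1 + 6 + 3 + 6 + 6 + 3 = 25 shifts.
Posterior: α' = 31 + 102 = 133, β' = 5 + 25 = 30.
Predictive mean over a 6-shift window = T·E[λ|data] = 6·133/30 = 133/5.

133/5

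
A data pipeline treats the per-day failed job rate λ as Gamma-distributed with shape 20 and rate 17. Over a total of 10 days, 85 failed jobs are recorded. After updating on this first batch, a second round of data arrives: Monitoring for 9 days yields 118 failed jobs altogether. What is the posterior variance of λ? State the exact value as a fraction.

223/1296

Total count 85 over total exposure 10 days.
After the first batch: Gamma(20 + 85, 17 + 10) = Gamma(105, 27).
Total count 118 over total exposure 9 days.
After the second batch: Gamma(105 + 118, 27 + 9) = Gamma(223, 36).
Posterior variance = α'/β'² = 223/1296.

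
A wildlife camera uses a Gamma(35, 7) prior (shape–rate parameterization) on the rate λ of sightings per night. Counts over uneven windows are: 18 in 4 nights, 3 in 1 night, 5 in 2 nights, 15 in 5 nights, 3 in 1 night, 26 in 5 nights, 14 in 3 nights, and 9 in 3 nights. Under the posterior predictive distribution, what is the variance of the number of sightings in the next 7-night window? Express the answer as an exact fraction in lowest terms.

Total count: 18 + 3 + 5 + 15 + 3 + 26 + 14 + 9 = 93.
Total exposure: 4 + 1 + 2 + 5 + 1 + 5 + 3 + 3 = 24 nights.
Posterior: α' = 35 + 93 = 128, β' = 7 + 24 = 31.
The posterior predictive for a window of length T is Negative Binomial with variance T·α'·(β'+T)/β'² = 7·128·38/961 = 34048/961.

34048/961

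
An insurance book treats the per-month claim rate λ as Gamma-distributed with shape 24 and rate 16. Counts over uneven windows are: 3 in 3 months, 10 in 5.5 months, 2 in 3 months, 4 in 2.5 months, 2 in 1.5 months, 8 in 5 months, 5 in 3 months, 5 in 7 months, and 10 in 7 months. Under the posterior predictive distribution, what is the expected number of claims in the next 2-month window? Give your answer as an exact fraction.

292/107

Total count: 3 + 10 + 2 + 4 + 2 + 8 + 5 + 5 + 10 = 49.
Total exposure: 3 + 5.5 + 3 + 2.5 + 1.5 + 5 + 3 + 7 + 7 = 37.5 months.
Conjugate update: add total count to the shape and total exposure to the rate, giving Gamma(73, 107/2).
Predictive mean over a 2-month window = T·E[λ|data] = 2·73/(107/2) = 292/107.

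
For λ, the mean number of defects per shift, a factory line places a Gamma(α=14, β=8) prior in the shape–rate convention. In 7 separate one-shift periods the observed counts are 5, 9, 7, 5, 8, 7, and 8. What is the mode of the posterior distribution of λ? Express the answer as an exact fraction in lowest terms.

62/15

Total count: 5 + 9 + 7 + 5 + 8 + 7 + 8 = 49.
Total exposure: 7 shifts.
Conjugate update: add total count to the shape and total exposure to the rate, giving Gamma(63, 15).
Posterior mode = (α'−1)/β' = 62/15.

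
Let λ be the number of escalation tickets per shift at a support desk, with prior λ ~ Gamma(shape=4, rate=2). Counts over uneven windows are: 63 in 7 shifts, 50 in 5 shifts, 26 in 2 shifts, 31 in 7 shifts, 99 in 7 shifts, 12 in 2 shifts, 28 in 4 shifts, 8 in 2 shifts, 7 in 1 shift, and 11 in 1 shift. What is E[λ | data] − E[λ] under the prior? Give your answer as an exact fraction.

Total count: 63 + 50 + 26 + 31 + 99 + 12 + 28 + 8 + 7 + 11 = 335.
Total exposure: 7 + 5 + 2 + 7 + 7 + 2 + 4 + 2 + 1 + 1 = 38 shifts.
The Gamma prior is conjugate for the Poisson rate, so λ | data ~ Gamma(4+335, 2+38) = Gamma(339, 40).
Posterior mean = 339/40 = 339/40; prior mean = 4/2 = 2. Difference = 339/40 − 2 = 259/40.

259/40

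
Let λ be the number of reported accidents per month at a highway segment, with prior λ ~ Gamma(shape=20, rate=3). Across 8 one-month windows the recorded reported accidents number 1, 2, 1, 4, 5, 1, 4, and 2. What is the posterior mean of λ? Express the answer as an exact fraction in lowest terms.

40/11

Total count: 1 + 2 + 1 + 4 + 5 + 1 + 4 + 2 = 20.
Total exposure: 8 months.
The Gamma prior is conjugate for the Poisson rate, so λ | data ~ Gamma(20+20, 3+8) = Gamma(40, 11).
Posterior mean = α'/β' = 40/11.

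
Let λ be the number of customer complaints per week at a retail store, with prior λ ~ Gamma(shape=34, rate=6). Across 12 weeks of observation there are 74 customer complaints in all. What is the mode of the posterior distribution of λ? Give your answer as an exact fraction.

Total count 74 over total exposure 12 weeks.
Gamma(α, β) with Poisson data over total exposure Σt gives posterior Gamma(α+Σx, β+Σt) = Gamma(108, 18).
Posterior mode = (α'−1)/β' = 107/18.

107/18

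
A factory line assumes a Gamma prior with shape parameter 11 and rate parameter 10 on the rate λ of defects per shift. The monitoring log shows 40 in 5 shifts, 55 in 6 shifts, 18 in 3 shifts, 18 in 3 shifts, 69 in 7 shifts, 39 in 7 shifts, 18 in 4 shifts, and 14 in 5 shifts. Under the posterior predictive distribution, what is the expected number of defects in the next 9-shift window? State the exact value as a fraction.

Total count: 40 + 55 + 18 + 18 + 69 + 39 + 18 + 14 = 271.
Total exposure: 5 + 6 + 3 + 3 + 7 + 7 + 4 + 5 = 40 shifts.
Gamma(α, β) with Poisson data over total exposure Σt gives posterior Gamma(α+Σx, β+Σt) = Gamma(282, 50).
Predictive mean over a 9-shift window = T·E[λ|data] = 9·282/50 = 1269/25.

1269/25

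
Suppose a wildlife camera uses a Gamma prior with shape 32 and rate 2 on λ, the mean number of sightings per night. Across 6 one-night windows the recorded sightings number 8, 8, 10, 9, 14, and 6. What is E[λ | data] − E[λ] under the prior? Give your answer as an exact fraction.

Total count: 8 + 8 + 10 + 9 + 14 + 6 = 55.
Total exposure: 6 nights.
Gamma(α, β) with Poisson data over total exposure Σt gives posterior Gamma(α+Σx, β+Σt) = Gamma(87, 8).
Posterior mean = 87/8 = 87/8; prior mean = 32/2 = 16. Difference = 87/8 − 16 = -41/8.

-41/8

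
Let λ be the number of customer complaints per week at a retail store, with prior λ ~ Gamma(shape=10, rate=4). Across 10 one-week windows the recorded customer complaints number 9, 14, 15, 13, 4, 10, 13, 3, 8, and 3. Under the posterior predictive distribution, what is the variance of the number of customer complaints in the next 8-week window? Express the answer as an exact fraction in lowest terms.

4488/49

Total count: 9 + 14 + 15 + 13 + 4 + 10 + 13 + 3 + 8 + 3 = 92.
Total exposure: 10 weeks.
Gamma(α, β) with Poisson data over total exposure Σt gives posterior Gamma(α+Σx, β+Σt) = Gamma(102, 14).
The posterior predictive for a window of length T is Negative Binomial with variance T·α'·(β'+T)/β'² = 8·102·22/196 = 4488/49.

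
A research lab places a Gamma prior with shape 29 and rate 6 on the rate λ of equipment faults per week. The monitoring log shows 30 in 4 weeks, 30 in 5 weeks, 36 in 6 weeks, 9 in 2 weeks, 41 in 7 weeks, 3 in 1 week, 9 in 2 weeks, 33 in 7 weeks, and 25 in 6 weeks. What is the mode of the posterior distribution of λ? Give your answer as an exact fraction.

Total count: 30 + 30 + 36 + 9 + 41 + 3 + 9 + 33 + 25 = 216.
Total exposure: 4 + 5 + 6 + 2 + 7 + 1 + 2 + 7 + 6 = 40 weeks.
Conjugate update: add total count to the shape and total exposure to the rate, giving Gamma(245, 46).
Posterior mode = (α'−1)/β' = 244/46 = 122/23.

122/23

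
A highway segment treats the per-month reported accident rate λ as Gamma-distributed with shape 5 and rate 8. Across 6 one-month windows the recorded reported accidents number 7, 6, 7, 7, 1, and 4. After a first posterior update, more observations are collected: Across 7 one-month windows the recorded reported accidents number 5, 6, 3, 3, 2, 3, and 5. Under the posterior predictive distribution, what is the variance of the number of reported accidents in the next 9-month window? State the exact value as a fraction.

Total count: 7 + 6 + 7 + 7 + 1 + 4 = 32.
Total exposure: 6 months.
After the first batch: Gamma(5 + 32, 8 + 6) = Gamma(37, 14).
Total count: 5 + 6 + 3 + 3 + 2 + 3 + 5 = 27.
Total exposure: 7 months.
After the second batch: Gamma(37 + 27, 14 + 7) = Gamma(64, 21).
The posterior predictive for a window of length T is Negative Binomial with variance T·α'·(β'+T)/β'² = 9·64·30/441 = 1920/49.

1920/49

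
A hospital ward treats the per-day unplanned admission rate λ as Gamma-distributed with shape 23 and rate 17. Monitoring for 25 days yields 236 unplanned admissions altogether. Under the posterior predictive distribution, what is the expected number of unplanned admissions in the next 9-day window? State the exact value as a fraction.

111/2

Total count 236 over total exposure 25 days.
Posterior: α' = 23 + 236 = 259, β' = 17 + 25 = 42.
Predictive mean over a 9-day window = T·E[λ|data] = 9·259/42 = 111/2.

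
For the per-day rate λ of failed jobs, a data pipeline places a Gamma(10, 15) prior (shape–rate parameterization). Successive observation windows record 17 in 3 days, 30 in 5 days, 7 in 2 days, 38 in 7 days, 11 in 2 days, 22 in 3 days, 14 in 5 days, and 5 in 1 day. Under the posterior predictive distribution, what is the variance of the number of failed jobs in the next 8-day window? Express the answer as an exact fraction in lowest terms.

62832/1849

Total count: 17 + 30 + 7 + 38 + 11 + 22 + 14 + 5 = 144.
Total exposure: 3 + 5 + 2 + 7 + 2 + 3 + 5 + 1 = 28 days.
Conjugate update: add total count to the shape and total exposure to the rate, giving Gamma(154, 43).
The posterior predictive for a window of length T is Negative Binomial with variance T·α'·(β'+T)/β'² = 8·154·51/1849 = 62832/1849.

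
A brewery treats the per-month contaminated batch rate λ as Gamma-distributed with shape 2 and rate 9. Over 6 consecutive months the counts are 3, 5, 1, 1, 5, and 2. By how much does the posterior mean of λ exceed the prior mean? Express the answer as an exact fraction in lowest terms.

47/45

Total count: 3 + 5 + 1 + 1 + 5 + 2 = 17.
Total exposure: 6 months.
Conjugate update: add total count to the shape and total exposure to the rate, giving Gamma(19, 15).
Posterior mean = 19/15 = 19/15; prior mean = 2/9 = 2/9. Difference = 19/15 − 2/9 = 47/45.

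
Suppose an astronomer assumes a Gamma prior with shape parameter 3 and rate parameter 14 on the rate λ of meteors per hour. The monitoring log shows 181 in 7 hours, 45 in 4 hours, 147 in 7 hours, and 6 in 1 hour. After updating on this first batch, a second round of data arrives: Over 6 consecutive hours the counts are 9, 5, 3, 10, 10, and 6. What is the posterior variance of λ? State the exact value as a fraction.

Total count: 181 + 45 + 147 + 6 = 379.
Total exposure: 7 + 4 + 7 + 1 = 19 hours.
After the first batch: Gamma(3 + 379, 14 + 19) = Gamma(382, 33).
Total count: 9 + 5 + 3 + 10 + 10 + 6 = 43.
Total exposure: 6 hours.
After the second batch: Gamma(382 + 43, 33 + 6) = Gamma(425, 39).
Posterior variance = α'/β'² = 425/1521.

425/1521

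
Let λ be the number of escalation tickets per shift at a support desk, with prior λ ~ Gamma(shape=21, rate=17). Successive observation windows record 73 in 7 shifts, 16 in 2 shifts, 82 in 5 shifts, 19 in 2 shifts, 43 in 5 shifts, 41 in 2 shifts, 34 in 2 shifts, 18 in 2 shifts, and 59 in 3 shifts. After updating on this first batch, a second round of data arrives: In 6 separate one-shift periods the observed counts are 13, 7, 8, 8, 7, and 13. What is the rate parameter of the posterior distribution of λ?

53

Total count: 73 + 16 + 82 + 19 + 43 + 41 + 34 + 18 + 59 = 385.
Total exposure: 7 + 2 + 5 + 2 + 5 + 2 + 2 + 2 + 3 = 30 shifts.
After the first batch: Gamma(21 + 385, 17 + 30) = Gamma(406, 47).
Total count: 13 + 7 + 8 + 8 + 7 + 13 = 56.
Total exposure: 6 shifts.
After the second batch: Gamma(406 + 56, 47 + 6) = Gamma(462, 53).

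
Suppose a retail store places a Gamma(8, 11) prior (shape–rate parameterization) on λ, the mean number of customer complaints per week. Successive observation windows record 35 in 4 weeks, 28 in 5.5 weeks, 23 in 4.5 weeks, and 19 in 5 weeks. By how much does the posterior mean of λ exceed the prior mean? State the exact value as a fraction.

1003/330

Total count: 35 + 28 + 23 + 19 = 105.
Total exposure: 4 + 5.5 + 4.5 + 5 = 19 weeks.
Posterior: α' = 8 + 105 = 113, β' = 11 + 19 = 30.
Posterior mean = 113/30 = 113/30; prior mean = 8/11 = 8/11. Difference = 113/30 − 8/11 = 1003/330.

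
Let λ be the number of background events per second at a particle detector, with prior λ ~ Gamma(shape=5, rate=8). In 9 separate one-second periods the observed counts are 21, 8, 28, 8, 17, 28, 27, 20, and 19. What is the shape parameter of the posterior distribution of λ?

Total count: 21 + 8 + 28 + 8 + 17 + 28 + 27 + 20 + 19 = 176.
Total exposure: 9 seconds.
Gamma(α, β) with Poisson data over total exposure Σt gives posterior Gamma(α+Σx, β+Σt) = Gamma(181, 17).

181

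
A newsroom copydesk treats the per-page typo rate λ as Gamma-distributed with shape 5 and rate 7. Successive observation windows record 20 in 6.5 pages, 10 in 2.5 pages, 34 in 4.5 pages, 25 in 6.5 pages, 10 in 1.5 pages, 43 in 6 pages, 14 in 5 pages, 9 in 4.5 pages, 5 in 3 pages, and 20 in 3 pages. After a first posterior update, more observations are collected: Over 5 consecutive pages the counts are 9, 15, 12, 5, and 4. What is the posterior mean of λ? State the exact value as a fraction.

48/11

Total count: 20 + 10 + 34 + 25 + 10 + 43 + 14 + 9 + 5 + 20 = 190.
Total exposure: 6.5 + 2.5 + 4.5 + 6.5 + 1.5 + 6 + 5 + 4.5 + 3 + 3 = 43 pages.
After the first batch: Gamma(5 + 190, 7 + 43) = Gamma(195, 50).
Total count: 9 + 15 + 12 + 5 + 4 = 45.
Total exposure: 5 pages.
After the second batch: Gamma(195 + 45, 50 + 5) = Gamma(240, 55).
Posterior mean = α'/β' = 240/55 = 48/11.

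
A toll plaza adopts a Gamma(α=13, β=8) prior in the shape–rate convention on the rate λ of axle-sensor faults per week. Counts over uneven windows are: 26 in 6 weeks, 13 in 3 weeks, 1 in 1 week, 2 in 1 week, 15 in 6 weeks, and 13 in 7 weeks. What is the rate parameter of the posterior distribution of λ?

32

Total count: 26 + 13 + 1 + 2 + 15 + 13 = 70.
Total exposure: 6 + 3 + 1 + 1 + 6 + 7 = 24 weeks.
Posterior: α' = 13 + 70 = 83, β' = 8 + 24 = 32.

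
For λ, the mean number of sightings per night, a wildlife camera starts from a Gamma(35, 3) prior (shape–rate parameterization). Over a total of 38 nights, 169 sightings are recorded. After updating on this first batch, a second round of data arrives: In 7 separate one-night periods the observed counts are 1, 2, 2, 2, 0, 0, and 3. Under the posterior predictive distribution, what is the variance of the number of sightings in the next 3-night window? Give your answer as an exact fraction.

Total count 169 over total exposure 38 nights.
After the first batch: Gamma(35 + 169, 3 + 38) = Gamma(204, 41).
Total count: 1 + 2 + 2 + 2 + 0 + 0 + 3 = 10.
Total exposure: 7 nights.
After the second batch: Gamma(204 + 10, 41 + 7) = Gamma(214, 48).
The posterior predictive for a window of length T is Negative Binomial with variance T·α'·(β'+T)/β'² = 3·214·51/2304 = 1819/128.

1819/128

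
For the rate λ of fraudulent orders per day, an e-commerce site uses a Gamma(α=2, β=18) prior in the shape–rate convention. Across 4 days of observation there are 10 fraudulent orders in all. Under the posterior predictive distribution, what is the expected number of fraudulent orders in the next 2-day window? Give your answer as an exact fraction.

12/11

Total count 10 over total exposure 4 days.
Conjugate update: add total count to the shape and total exposure to the rate, giving Gamma(12, 22).
Predictive mean over a 2-day window = T·E[λ|data] = 2·12/22 = 12/11.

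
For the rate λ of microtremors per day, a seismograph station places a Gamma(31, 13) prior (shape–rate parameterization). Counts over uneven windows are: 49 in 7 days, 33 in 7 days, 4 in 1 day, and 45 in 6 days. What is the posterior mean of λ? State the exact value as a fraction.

81/17

Total count: 49 + 33 + 4 + 45 = 131.
Total exposure: 7 + 7 + 1 + 6 = 21 days.
Gamma(α, β) with Poisson data over total exposure Σt gives posterior Gamma(α+Σx, β+Σt) = Gamma(162, 34).
Posterior mean = α'/β' = 162/34 = 81/17.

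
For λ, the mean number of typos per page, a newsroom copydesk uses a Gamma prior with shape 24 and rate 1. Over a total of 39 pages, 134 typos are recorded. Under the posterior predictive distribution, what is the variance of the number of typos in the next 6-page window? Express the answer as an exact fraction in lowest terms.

Total count 134 over total exposure 39 pages.
By Gamma–Poisson conjugacy, the posterior is Gamma(α + Σx, β + Σt) = Gamma(24 + 134, 1 + 39) = Gamma(158, 40).
The posterior predictive for a window of length T is Negative Binomial with variance T·α'·(β'+T)/β'² = 6·158·46/1600 = 5451/200.

5451/200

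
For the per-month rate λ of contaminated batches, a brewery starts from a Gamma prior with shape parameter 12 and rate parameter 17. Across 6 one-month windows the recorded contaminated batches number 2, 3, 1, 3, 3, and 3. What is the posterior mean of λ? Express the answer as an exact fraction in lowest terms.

27/23

Total count: 2 + 3 + 1 + 3 + 3 + 3 = 15.
Total exposure: 6 months.
Conjugate update: add total count to the shape and total exposure to the rate, giving Gamma(27, 23).
Posterior mean = α'/β' = 27/23.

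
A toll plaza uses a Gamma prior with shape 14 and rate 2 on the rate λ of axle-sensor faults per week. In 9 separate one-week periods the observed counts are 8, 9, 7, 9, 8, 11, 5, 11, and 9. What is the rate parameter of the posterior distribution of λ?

11

Total count: 8 + 9 + 7 + 9 + 8 + 11 + 5 + 11 + 9 = 77.
Total exposure: 9 weeks.
Gamma(α, β) with Poisson data over total exposure Σt gives posterior Gamma(α+Σx, β+Σt) = Gamma(91, 11).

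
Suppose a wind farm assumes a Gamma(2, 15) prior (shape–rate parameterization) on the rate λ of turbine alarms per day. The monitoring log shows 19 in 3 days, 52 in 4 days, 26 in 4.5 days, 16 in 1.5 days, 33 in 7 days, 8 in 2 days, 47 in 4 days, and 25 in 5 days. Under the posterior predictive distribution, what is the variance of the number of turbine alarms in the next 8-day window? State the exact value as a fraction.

Total count: 19 + 52 + 26 + 16 + 33 + 8 + 47 + 25 = 226.
Total exposure: 3 + 4 + 4.5 + 1.5 + 7 + 2 + 4 + 5 = 31 days.
Conjugate update: add total count to the shape and total exposure to the rate, giving Gamma(228, 46).
The posterior predictive for a window of length T is Negative Binomial with variance T·α'·(β'+T)/β'² = 8·228·54/2116 = 24624/529.

24624/529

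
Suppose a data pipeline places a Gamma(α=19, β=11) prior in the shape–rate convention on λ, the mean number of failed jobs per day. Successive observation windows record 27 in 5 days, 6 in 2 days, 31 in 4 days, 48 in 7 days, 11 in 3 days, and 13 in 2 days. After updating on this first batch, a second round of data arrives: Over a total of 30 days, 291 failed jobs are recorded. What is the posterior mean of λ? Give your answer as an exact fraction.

223/32

Total count: 27 + 6 + 31 + 48 + 11 + 13 = 136.
Total exposure: 5 + 2 + 4 + 7 + 3 + 2 = 23 days.
After the first batch: Gamma(19 + 136, 11 + 23) = Gamma(155, 34).
Total count 291 over total exposure 30 days.
After the second batch: Gamma(155 + 291, 34 + 30) = Gamma(446, 64).
Posterior mean = α'/β' = 446/64 = 223/32.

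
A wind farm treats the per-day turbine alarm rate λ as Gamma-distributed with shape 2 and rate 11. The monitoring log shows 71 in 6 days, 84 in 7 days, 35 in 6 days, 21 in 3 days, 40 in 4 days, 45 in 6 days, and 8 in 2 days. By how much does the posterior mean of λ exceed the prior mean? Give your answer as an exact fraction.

364/55

Total count: 71 + 84 + 35 + 21 + 40 + 45 + 8 = 304.
Total exposure: 6 + 7 + 6 + 3 + 4 + 6 + 2 = 34 days.
By Gamma–Poisson conjugacy, the posterior is Gamma(α + Σx, β + Σt) = Gamma(2 + 304, 11 + 34) = Gamma(306, 45).
Posterior mean = 306/45 = 34/5; prior mean = 2/11 = 2/11. Difference = 34/5 − 2/11 = 364/55.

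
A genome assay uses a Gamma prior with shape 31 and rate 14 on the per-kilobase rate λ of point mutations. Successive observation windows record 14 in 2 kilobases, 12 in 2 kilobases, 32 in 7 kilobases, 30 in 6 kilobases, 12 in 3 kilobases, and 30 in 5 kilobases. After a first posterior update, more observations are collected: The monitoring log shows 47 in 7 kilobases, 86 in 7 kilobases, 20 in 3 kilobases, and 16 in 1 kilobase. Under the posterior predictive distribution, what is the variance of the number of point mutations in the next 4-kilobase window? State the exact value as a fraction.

26840/1083

Total count: 14 + 12 + 32 + 30 + 12 + 30 = 130.
Total exposure: 2 + 2 + 7 + 6 + 3 + 5 = 25 kilobases.
After the first batch: Gamma(31 + 130, 14 + 25) = Gamma(161, 39).
Total count: 47 + 86 + 20 + 16 = 169.
Total exposure: 7 + 7 + 3 + 1 = 18 kilobases.
After the second batch: Gamma(161 + 169, 39 + 18) = Gamma(330, 57).
The posterior predictive for a window of length T is Negative Binomial with variance T·α'·(β'+T)/β'² = 4·330·61/3249 = 26840/1083.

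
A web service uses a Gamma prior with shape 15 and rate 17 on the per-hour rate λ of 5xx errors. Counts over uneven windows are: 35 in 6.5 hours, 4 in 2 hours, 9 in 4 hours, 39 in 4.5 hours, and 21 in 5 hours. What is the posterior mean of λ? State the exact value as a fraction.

41/13

Total count: 35 + 4 + 9 + 39 + 21 = 108.
Total exposure: 6.5 + 2 + 4 + 4.5 + 5 = 22 hours.
The Gamma prior is conjugate for the Poisson rate, so λ | data ~ Gamma(15+108, 17+22) = Gamma(123, 39).
Posterior mean = α'/β' = 123/39 = 41/13.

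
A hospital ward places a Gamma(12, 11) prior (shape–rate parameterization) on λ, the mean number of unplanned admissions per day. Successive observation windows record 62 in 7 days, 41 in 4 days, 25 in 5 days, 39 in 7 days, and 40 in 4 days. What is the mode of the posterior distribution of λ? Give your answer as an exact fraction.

109/19

Total count: 62 + 41 + 25 + 39 + 40 = 207.
Total exposure: 7 + 4 + 5 + 7 + 4 = 27 days.
Posterior: α' = 12 + 207 = 219, β' = 11 + 27 = 38.
Posterior mode = (α'−1)/β' = 218/38 = 109/19.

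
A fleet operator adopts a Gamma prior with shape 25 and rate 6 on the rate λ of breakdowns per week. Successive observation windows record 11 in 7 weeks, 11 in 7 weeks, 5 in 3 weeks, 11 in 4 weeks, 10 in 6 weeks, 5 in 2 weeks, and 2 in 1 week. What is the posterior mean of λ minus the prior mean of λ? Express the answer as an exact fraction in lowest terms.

Total count: 11 + 11 + 5 + 11 + 10 + 5 + 2 = 55.
Total exposure: 7 + 7 + 3 + 4 + 6 + 2 + 1 = 30 weeks.
Conjugate update: add total count to the shape and total exposure to the rate, giving Gamma(80, 36).
Posterior mean = 80/36 = 20/9; prior mean = 25/6 = 25/6. Difference = 20/9 − 25/6 = -35/18.

-35/18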